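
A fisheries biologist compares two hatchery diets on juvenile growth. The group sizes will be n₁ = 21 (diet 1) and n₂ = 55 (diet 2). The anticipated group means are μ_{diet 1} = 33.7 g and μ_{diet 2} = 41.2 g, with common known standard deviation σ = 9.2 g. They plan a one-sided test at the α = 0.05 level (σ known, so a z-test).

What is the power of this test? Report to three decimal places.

Power ≈ 0.937

Standardized effect: d = |μ_{diet 1} − μ_{diet 2}| / σ = |33.7 − 41.2| / 9.2 = 0.8152
Noncentrality parameter: δ = d / √(1/n₁ + 1/n₂) = 0.8152 / √(1/21 + 1/55) = 3.1780
One-sided α = 0.05 → critical value z_{0.05} = 1.645.
Power = Φ(δ − 1.645) = Φ(1.533) = 0.9374.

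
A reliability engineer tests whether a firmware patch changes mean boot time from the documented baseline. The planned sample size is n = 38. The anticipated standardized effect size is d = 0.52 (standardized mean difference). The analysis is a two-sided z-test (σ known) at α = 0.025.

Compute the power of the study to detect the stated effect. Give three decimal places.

Power ≈ 0.833

Noncentrality parameter: δ = d·√n = 0.52 × √38 = 3.2055
Critical value for a two-sided test at α = 0.025: z_{α/2} = 2.241.
Power = Φ(δ − 2.241) + Φ(−δ − 2.241) = Φ(0.964) + Φ(-5.447) = 0.8325 + 0.0000 = 0.8325.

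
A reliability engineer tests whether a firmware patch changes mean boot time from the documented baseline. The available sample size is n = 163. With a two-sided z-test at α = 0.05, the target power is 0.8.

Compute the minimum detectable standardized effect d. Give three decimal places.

d ≈ 0.219

Required noncentrality: δ = z_{0.025} + z_{0.20} = 1.960 + 0.842 = 2.802.
(Lower-tail contribution to power is negligible for δ > 0.)
δ = d·√n ⇒ d = δ/√n = 2.802/√163 = 0.2194.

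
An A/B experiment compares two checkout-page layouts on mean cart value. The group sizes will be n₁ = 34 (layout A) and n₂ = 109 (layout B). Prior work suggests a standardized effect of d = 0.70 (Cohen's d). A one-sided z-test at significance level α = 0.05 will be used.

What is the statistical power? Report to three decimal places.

Noncentrality parameter: δ = d / √(1/n₁ + 1/n₂) = 0.70 / √(1/34 + 1/109) = 3.5635
One-sided α = 0.05 → critical value z_{0.05} = 1.645.
Power = P(Z > 1.645 − δ) = Φ(1.919) = 0.9725.

Power ≈ 0.972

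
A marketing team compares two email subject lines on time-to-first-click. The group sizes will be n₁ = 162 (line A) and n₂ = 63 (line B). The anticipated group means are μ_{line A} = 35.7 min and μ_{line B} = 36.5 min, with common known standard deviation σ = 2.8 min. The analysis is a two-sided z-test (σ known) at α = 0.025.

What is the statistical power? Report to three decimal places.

Power ≈ 0.376

Standardized effect: d = |μ_{line A} − μ_{line B}| / σ = |35.7 − 36.5| / 2.8 = 0.2857
Noncentrality parameter: δ = d / √(1/n₁ + 1/n₂) = 0.2857 / √(1/162 + 1/63) = 1.9243
Two-sided α = 0.025 → critical value z_{0.0125} = 2.241.
Power = Φ(δ − 2.241) + Φ(−δ − 2.241) = Φ(-0.317) + Φ(-4.166) = 0.3756 + 0.0000 = 0.3756.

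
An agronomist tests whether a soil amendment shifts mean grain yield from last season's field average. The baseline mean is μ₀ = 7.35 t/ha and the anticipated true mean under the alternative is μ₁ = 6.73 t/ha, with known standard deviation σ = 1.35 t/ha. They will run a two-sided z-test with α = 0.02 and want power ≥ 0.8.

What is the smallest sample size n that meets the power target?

n = 48

Standardized effect: d = |μ₁ − μ₀| / σ = |6.73 − 7.35| / 1.35 = 0.4593
Set Φ(δ − 2.326) = 0.8; then δ − 2.326 = Φ⁻¹(0.8) = 0.842, giving δ = 3.168.
(For δ > 0 the lower-tail rejection region contributes negligibly to power, so the one-term inversion is standard.)
δ = d·√n ⇒ n = (δ/d)² = (3.168 / 0.4593)² = 47.58.
Round up to the next whole unit.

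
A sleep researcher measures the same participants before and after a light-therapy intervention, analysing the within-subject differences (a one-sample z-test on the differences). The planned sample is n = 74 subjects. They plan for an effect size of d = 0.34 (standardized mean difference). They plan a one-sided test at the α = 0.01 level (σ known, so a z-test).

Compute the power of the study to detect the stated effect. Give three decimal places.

Power ≈ 0.725

Noncentrality parameter: δ = d·√n = 0.34 × √74 = 2.9248
One-sided α = 0.01 → critical value z_{0.01} = 2.326.
Power = P(Z > 2.326 − δ) = Φ(0.598) = 0.7252.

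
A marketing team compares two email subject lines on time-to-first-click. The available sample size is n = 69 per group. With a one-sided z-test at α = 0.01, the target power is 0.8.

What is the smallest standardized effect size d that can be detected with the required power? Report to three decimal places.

Need Φ(δ − 2.326) = 0.8, so δ = 2.326 + 0.842 = 3.168.
δ = d·√(n/2) ⇒ d = δ/√(n/2) = 3.168/√(69/2) = 0.5394.

d ≈ 0.539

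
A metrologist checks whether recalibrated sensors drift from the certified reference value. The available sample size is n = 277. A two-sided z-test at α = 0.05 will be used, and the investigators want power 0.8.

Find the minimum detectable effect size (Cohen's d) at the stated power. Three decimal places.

Required noncentrality: δ = z_{0.025} + z_{0.20} = 1.960 + 0.842 = 2.802.
(The second rejection-region term Φ(−δ − z_{α/2}) is negligible and dropped.)
δ = d·√n ⇒ d = δ/√n = 2.802/√277 = 0.1683.

d ≈ 0.168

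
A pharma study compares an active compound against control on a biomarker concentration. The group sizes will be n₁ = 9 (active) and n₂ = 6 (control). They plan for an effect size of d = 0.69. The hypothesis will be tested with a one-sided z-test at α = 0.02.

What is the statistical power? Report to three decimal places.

Noncentrality parameter: δ = d / √(1/n₁ + 1/n₂) = 0.69 / √(1/9 + 1/6) = 1.3092
One-sided α = 0.02 → critical value z_{0.02} = 2.054.
Power = P(Z > 2.054 − δ) = Φ(-0.745) = 0.2283.

Power ≈ 0.228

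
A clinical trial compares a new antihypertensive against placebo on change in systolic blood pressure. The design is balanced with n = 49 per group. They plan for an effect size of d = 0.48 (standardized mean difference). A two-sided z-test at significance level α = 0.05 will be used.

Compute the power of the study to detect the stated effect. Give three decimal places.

Power ≈ 0.661

Noncentrality parameter: δ = d·√(n/2) = 0.48 × √(49/2) = 2.3759
Critical value for a two-sided test at α = 0.05: z_{α/2} = 1.960.
Power = Φ(δ − 1.960) + Φ(−δ − 1.960) = Φ(0.416) + Φ(-4.336) = 0.6613 + 0.0000 = 0.6613.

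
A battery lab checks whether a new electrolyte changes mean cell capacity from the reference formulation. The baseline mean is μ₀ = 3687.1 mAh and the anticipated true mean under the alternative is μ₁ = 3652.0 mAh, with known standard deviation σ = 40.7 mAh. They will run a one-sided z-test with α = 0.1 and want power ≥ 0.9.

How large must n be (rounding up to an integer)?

n = 9

Standardized effect: d = |μ₁ − μ₀| / σ = |3652.0 − 3687.1| / 40.7 = 0.8624
For power 0.9 need Φ(δ − z_{0.1}) = 0.9, so δ = z_{0.1} + z_{0.10} = 1.282 + 1.282 = 2.563.
δ = d·√n ⇒ n = (δ/d)² = (2.563 / 0.8624)² = 8.83.
Rounding up, n = 9.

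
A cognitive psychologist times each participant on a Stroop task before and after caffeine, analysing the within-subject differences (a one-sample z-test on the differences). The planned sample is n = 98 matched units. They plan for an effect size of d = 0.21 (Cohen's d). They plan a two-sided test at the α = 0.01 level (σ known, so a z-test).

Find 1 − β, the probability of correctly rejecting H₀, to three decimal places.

Power ≈ 0.310

Noncentrality parameter: δ = d·√n = 0.21 × √98 = 2.0789
Critical value for a two-sided test at α = 0.01: z_{α/2} = 2.576.
Power = Φ(δ − 2.576) + Φ(−δ − 2.576) = Φ(-0.497) + Φ(-4.655) = 0.3096 + 0.0000 = 0.3096.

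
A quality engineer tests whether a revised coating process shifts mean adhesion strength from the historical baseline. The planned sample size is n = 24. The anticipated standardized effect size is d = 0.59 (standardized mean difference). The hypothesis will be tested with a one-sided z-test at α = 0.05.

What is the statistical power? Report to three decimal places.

Power ≈ 0.894

Noncentrality parameter: δ = d·√n = 0.59 × √24 = 2.8904
Critical value for a one-sided test at α = 0.05: z_α = 1.645.
Power = Φ(δ − 1.645) = Φ(1.246) = 0.8935.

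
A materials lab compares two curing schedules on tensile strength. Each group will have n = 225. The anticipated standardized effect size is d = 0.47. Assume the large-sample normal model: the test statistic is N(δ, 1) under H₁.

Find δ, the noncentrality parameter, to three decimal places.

δ ≈ 4.985

δ = d·√(n/2) = 0.47 × √(225/2) = 4.9851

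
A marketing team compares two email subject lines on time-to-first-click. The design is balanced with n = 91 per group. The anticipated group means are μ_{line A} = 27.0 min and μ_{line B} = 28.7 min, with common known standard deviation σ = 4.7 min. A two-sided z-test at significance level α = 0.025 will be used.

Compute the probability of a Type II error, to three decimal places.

Standardized effect: d = |μ_{line A} − μ_{line B}| / σ = |27.0 − 28.7| / 4.7 = 0.3617
Noncentrality parameter: δ = d·√(n/2) = 0.3617 × √(91/2) = 2.4398
Critical value for a two-sided test at α = 0.025: z_{α/2} = 2.241.
Power = Φ(δ − 2.241) + Φ(−δ − 2.241) = Φ(0.198) + Φ(-4.681) = 0.5786 + 0.0000 = 0.5786.
Type II error: β = 1 − power = 1 − 0.5786 = 0.4214.

β ≈ 0.421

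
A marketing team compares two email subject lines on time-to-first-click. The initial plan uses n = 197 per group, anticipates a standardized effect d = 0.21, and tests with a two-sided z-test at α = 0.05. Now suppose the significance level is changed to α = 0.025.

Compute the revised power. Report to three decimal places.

Power ≈ 0.438

δ = d·√(n/2) = 0.21 × √(197/2) = 2.0842 (unchanged). New critical value: z_{0.0125} = 2.241.
Revised power = Φ(δ − 2.241) + Φ(−δ − 2.241) = Φ(-0.157) + Φ(-4.326) = 0.4375 + 0.0000 = 0.4375.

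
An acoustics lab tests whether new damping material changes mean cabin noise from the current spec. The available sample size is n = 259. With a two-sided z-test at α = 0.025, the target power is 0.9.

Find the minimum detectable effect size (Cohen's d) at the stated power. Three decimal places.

Need Φ(δ − 2.241) = 0.9, so δ = 2.241 + 1.282 = 3.523.
(The second rejection-region term Φ(−δ − z_{α/2}) is negligible and dropped.)
δ = d·√n ⇒ d = δ/√n = 3.523/√259 = 0.2189.

d ≈ 0.219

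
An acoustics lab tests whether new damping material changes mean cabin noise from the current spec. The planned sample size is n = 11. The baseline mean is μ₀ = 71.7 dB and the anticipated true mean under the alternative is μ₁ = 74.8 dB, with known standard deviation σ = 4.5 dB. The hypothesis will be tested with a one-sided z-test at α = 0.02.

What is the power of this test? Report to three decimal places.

Standardized effect: d = |μ₁ − μ₀| / σ = |74.8 − 71.7| / 4.5 = 0.6889
Noncentrality parameter: δ = d·√n = 0.6889 × √11 = 2.2848
Critical value for a one-sided test at α = 0.02: z_α = 2.054.
Power = Φ(δ − 2.054) = Φ(0.231) = 0.5914.

Power ≈ 0.591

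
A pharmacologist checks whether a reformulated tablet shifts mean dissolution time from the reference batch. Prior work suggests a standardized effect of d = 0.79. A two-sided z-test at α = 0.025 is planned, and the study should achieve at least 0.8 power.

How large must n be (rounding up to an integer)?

Set Φ(δ − 2.241) = 0.8; then δ − 2.241 = Φ⁻¹(0.8) = 0.842, giving δ = 3.083.
(The Φ(−δ − z_{α/2}) term is vanishingly small for δ > 0 and is dropped in the standard sample-size formula.)
δ = d·√n ⇒ n = (δ/d)² = (3.083 / 0.79)² = 15.23.
Rounding up, n = 16.

n = 16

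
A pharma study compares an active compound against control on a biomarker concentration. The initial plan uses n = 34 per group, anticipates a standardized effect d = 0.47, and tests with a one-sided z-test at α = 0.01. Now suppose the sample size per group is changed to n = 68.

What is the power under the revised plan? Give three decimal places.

Power ≈ 0.661

With n = 68 per group: δ = d·√(n/2) = 0.47 × √(68/2) = 2.7405. Critical value z_{0.01} = 2.326.
Revised power = Φ(δ − 2.326) = Φ(0.414) = 0.6606.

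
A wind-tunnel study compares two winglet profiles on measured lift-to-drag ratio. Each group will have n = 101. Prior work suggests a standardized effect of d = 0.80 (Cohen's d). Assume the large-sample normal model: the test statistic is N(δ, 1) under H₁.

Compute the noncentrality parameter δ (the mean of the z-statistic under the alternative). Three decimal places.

The noncentrality parameter scales effect size by the design's sample-size factor: δ = d·√(n/2) = 0.80 × √(101/2) = 5.6851

δ ≈ 5.685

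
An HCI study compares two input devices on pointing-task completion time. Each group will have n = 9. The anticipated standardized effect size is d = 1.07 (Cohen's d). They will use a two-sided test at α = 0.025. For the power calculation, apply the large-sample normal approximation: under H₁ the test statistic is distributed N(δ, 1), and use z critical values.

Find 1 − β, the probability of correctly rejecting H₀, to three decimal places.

Power ≈ 0.511

Noncentrality parameter: δ = d·√(n/2) = 1.07 × √(9/2) = 2.2698
Two-sided α = 0.025 → critical value z_{0.0125} = 2.241.
Power = Φ(δ − 2.241) + Φ(−δ − 2.241) = Φ(0.028) + Φ(-4.511) = 0.5113 + 0.0000 = 0.5113.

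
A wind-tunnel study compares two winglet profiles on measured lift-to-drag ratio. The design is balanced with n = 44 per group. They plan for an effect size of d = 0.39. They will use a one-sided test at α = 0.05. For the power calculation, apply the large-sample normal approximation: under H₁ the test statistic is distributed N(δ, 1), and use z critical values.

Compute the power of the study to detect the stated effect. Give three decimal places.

Noncentrality parameter: δ = d·√(n/2) = 0.39 × √(44/2) = 1.8293
One-sided α = 0.05 → critical value z_{0.05} = 1.645.
Power = Φ(δ − 1.645) = Φ(0.184) = 0.5732.

Power ≈ 0.573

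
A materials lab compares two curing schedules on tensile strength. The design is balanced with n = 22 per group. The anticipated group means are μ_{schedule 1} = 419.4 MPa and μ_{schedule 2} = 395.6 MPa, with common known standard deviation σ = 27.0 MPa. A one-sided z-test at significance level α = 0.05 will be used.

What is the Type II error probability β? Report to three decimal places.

β ≈ 0.101

Standardized effect: d = |μ_{schedule 1} − μ_{schedule 2}| / σ = |419.4 − 395.6| / 27.0 = 0.8815
Noncentrality parameter: λ = d·√(n/2) = 0.8815 × √(22/2) = 2.9235
Critical value for a one-sided test at α = 0.05: z_α = 1.645.
Power = Φ(λ − 1.645) = Φ(1.279) = 0.8995.
Type II error: β = 1 − power = 1 − 0.8995 = 0.1005.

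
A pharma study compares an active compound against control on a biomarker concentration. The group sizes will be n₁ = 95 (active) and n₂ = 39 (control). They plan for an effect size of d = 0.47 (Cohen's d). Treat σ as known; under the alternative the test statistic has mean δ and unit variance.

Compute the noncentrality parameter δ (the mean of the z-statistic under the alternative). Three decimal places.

The noncentrality parameter scales effect size by the design's sample-size factor: δ = d / √(1/n₁ + 1/n₂) = 0.47 / √(1/95 + 1/39) = 2.4714

δ ≈ 2.471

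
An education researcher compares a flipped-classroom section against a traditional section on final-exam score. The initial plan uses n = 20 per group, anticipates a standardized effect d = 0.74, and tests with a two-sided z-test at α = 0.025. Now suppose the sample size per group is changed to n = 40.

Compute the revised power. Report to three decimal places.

With n = 40 per group: δ = d·√(n/2) = 0.74 × √(40/2) = 3.3094. Critical value z_{0.0125} = 2.241.
Revised power = Φ(δ − 2.241) + Φ(−δ − 2.241) = Φ(1.068) + Φ(-5.551) = 0.8572 + 0.0000 = 0.8572.

Power ≈ 0.857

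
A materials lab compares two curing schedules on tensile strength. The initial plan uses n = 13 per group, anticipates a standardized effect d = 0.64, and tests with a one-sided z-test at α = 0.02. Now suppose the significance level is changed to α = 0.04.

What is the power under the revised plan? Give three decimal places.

δ = d·√(n/2) = 0.64 × √(13/2) = 1.6317 (unchanged). New critical value: z_{0.04} = 1.751.
Revised power = P(Z > 1.751 − δ) = Φ(-0.119) = 0.4526.

Power ≈ 0.453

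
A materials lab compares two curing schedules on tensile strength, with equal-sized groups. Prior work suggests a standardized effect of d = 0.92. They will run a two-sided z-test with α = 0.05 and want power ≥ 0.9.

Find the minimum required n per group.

For power 0.9 need Φ(δ − z_{0.025}) = 0.9, so δ = z_{0.025} + z_{0.10} = 1.960 + 1.282 = 3.242.
(Ignoring the negligible lower-tail rejection probability gives the usual closed-form inversion.)
δ = d·√(n/2) ⇒ n = 2(δ/d)² = 2 × (3.242 / 0.92)² = 24.83.
Rounding up, n = 25 per group.

n = 25 per group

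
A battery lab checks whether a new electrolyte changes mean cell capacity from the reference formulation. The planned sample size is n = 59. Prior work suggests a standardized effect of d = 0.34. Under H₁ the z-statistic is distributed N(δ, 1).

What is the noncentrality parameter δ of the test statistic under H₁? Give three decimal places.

δ ≈ 2.612

δ = d·√n = 0.34 × √59 = 2.6116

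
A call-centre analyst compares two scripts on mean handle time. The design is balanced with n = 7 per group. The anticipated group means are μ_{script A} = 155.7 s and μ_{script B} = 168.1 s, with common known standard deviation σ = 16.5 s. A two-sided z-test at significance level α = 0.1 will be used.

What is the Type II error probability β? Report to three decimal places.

β ≈ 0.593

Standardized effect: d = |μ_{script A} − μ_{script B}| / σ = |155.7 − 168.1| / 16.5 = 0.7515
Noncentrality parameter: δ = d·√(n/2) = 0.7515 × √(7/2) = 1.4060
Critical value for a two-sided test at α = 0.1: z_{α/2} = 1.645.
Power = Φ(δ − 1.645) + Φ(−δ − 1.645) = Φ(-0.239) + Φ(-3.051) = 0.4056 + 0.0011 = 0.4067.
Type II error: β = 1 − power = 1 − 0.4067 = 0.5933.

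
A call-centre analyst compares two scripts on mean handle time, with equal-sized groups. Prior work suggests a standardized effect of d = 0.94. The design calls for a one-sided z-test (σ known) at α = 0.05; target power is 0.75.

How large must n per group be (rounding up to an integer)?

Set Φ(δ − 1.645) = 0.75; then δ − 1.645 = Φ⁻¹(0.75) = 0.674, giving δ = 2.319.
δ = d·√(n/2) ⇒ n = 2(δ/d)² = 2 × (2.319 / 0.94)² = 12.18.
Round up to the next whole unit.

n = 13 per group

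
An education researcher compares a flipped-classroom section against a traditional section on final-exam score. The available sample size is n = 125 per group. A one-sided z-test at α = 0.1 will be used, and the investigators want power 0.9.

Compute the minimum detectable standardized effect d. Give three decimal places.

d ≈ 0.324

Need Φ(δ − 1.282) = 0.9, so δ = 1.282 + 1.282 = 2.563.
δ = d·√(n/2) ⇒ d = δ/√(n/2) = 2.563/√(125/2) = 0.3242.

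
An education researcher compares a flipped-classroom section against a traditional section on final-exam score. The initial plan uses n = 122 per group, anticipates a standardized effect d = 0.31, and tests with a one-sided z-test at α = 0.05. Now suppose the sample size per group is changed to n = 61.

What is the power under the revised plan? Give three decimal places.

With n = 61 per group: δ = d·√(n/2) = 0.31 × √(61/2) = 1.7120. Critical value z_{0.05} = 1.645.
Revised power = P(Z > 1.645 − δ) = Φ(0.067) = 0.5268.

Power ≈ 0.527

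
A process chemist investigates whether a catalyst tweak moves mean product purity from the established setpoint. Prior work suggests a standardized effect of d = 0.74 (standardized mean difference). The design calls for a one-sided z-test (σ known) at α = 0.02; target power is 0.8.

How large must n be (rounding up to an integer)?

n = 16

For power 0.8 need Φ(δ − z_{0.02}) = 0.8, so δ = z_{0.02} + z_{0.20} = 2.054 + 0.842 = 2.895.
δ = d·√n ⇒ n = (δ/d)² = (2.895 / 0.74)² = 15.31.
Rounding up, n = 16.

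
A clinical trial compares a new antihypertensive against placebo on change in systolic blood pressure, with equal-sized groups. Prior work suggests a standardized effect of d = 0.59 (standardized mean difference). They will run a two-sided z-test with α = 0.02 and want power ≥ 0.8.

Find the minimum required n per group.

For power 0.8 need Φ(δ − z_{0.01}) = 0.8, so δ = z_{0.01} + z_{0.20} = 2.326 + 0.842 = 3.168.
(The Φ(−δ − z_{α/2}) term is vanishingly small for δ > 0 and is dropped in the standard sample-size formula.)
δ = d·√(n/2) ⇒ n = 2(δ/d)² = 2 × (3.168 / 0.59)² = 57.66.
Rounding up, n = 58 per group.

n = 58 per group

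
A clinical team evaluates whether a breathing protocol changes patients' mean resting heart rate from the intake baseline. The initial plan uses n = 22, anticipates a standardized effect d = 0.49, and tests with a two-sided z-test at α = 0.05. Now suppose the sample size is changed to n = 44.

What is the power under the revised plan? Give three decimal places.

Power ≈ 0.902

With n = 44: δ = d·√n = 0.49 × √44 = 3.2503. Critical value z_{0.025} = 1.960.
Revised power = Φ(δ − 1.960) + Φ(−δ − 1.960) = Φ(1.290) + Φ(-5.210) = 0.9015 + 0.0000 = 0.9015.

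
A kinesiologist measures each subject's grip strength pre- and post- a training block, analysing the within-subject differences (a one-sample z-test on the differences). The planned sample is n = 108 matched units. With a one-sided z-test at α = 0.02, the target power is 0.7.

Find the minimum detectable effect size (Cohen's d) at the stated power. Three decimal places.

Required noncentrality: δ = z_{0.02} + z_{0.30} = 2.054 + 0.524 = 2.578.
δ = d·√n ⇒ d = δ/√n = 2.578/√108 = 0.2481.

d ≈ 0.248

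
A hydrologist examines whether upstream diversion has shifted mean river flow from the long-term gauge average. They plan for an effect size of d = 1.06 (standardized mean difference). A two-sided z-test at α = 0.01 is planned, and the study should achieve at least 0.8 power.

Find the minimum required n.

n = 11

For power 0.8 need Φ(δ − z_{0.005}) = 0.8, so δ = z_{0.005} + z_{0.20} = 2.576 + 0.842 = 3.417.
(Ignoring the negligible lower-tail rejection probability gives the usual closed-form inversion.)
δ = d·√n ⇒ n = (δ/d)² = (3.417 / 1.06)² = 10.39.
Round up to the next whole unit.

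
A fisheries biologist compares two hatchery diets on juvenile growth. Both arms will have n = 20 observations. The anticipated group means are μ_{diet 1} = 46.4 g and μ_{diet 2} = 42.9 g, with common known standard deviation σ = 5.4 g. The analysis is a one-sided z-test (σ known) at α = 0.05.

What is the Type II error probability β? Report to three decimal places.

Standardized effect: d = |μ_{diet 1} − μ_{diet 2}| / σ = |46.4 − 42.9| / 5.4 = 0.6481
Noncentrality parameter: δ = d·√(n/2) = 0.6481 × √(20/2) = 2.0496
One-sided α = 0.05 → critical value z_{0.05} = 1.645.
Power = Φ(δ − 1.645) = Φ(0.405) = 0.6572.
Type II error: β = 1 − power = 1 − 0.6572 = 0.3428.

β ≈ 0.343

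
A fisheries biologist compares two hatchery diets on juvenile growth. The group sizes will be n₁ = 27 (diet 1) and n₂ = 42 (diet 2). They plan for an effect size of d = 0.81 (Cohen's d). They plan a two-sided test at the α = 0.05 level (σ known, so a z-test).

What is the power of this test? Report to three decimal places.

Noncentrality parameter: δ = d / √(1/n₁ + 1/n₂) = 0.81 / √(1/27 + 1/42) = 3.2837
Critical value for a two-sided test at α = 0.05: z_{α/2} = 1.960.
Power = Φ(δ − 1.960) + Φ(−δ − 1.960) = Φ(1.324) + Φ(-5.244) = 0.9072 + 0.0000 = 0.9072.

Power ≈ 0.907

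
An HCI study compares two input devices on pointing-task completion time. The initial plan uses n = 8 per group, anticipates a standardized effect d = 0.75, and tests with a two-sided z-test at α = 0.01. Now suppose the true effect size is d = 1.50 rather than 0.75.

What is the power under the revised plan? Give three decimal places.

With d = 1.50: δ = d·√(n/2) = 1.50 × √(8/2) = 3.0000. Critical value z_{0.005} = 2.576.
Revised power = Φ(δ − 2.576) + Φ(−δ − 2.576) = Φ(0.424) + Φ(-5.576) = 0.6643 + 0.0000 = 0.6643.

Power ≈ 0.664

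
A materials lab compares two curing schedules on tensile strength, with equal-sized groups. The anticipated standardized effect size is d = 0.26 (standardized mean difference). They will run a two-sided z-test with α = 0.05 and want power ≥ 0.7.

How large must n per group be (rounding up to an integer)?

n = 183 per group

For power 0.7 need Φ(δ − z_{0.025}) = 0.7, so δ = z_{0.025} + z_{0.30} = 1.960 + 0.524 = 2.484.
(The Φ(−δ − z_{α/2}) term is vanishingly small for δ > 0 and is dropped in the standard sample-size formula.)
δ = d·√(n/2) ⇒ n = 2(δ/d)² = 2 × (2.484 / 0.26)² = 182.61.
Round up to the next whole unit.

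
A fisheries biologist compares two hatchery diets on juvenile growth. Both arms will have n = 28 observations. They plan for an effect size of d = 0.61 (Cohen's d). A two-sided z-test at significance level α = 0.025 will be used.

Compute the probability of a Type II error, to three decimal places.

β ≈ 0.484

Noncentrality parameter: δ = d·√(n/2) = 0.61 × √(28/2) = 2.2824
Critical value for a two-sided test at α = 0.025: z_{α/2} = 2.241.
Power = Φ(δ − 2.241) + Φ(−δ − 2.241) = Φ(0.041) + Φ(-4.524) = 0.5164 + 0.0000 = 0.5164.
Type II error: β = 1 − power = 1 − 0.5164 = 0.4836.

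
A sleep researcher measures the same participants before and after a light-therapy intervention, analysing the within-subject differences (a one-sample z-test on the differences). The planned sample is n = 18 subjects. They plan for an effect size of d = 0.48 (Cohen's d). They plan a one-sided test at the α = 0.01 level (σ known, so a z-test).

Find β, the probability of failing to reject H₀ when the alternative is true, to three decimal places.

β ≈ 0.614

Noncentrality parameter: δ = d·√n = 0.48 × √18 = 2.0365
Critical value for a one-sided test at α = 0.01: z_α = 2.326.
Power = P(Z > 2.326 − δ) = Φ(-0.290) = 0.3860.
Type II error: β = 1 − power = 1 − 0.3860 = 0.6140.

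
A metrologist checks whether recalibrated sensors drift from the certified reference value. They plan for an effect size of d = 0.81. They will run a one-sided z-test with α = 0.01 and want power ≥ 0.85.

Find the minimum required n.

Set Φ(δ − 2.326) = 0.85; then δ − 2.326 = Φ⁻¹(0.85) = 1.036, giving δ = 3.363.
δ = d·√n ⇒ n = (δ/d)² = (3.363 / 0.81)² = 17.24.
Rounding up, n = 18.

n = 18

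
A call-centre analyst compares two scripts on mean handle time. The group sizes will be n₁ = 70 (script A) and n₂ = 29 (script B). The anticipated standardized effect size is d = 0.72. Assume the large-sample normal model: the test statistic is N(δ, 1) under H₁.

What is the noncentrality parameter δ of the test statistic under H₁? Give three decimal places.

δ ≈ 3.260

The noncentrality parameter scales effect size by the design's sample-size factor: δ = d / √(1/n₁ + 1/n₂) = 0.72 / √(1/70 + 1/29) = 3.2603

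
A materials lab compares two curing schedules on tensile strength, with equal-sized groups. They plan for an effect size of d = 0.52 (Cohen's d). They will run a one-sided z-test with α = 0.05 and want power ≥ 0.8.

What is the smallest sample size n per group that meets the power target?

n = 46 per group

For power 0.8 need Φ(δ − z_{0.05}) = 0.8, so δ = z_{0.05} + z_{0.20} = 1.645 + 0.842 = 2.486.
δ = d·√(n/2) ⇒ n = 2(δ/d)² = 2 × (2.486 / 0.52)² = 45.73.
Round up to the next whole unit.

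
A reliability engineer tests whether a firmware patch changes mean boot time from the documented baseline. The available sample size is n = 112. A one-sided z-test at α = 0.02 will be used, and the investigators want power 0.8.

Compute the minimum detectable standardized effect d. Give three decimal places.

Need Φ(δ − 2.054) = 0.8, so δ = 2.054 + 0.842 = 2.895.
δ = d·√n ⇒ d = δ/√n = 2.895/√112 = 0.2736.

d ≈ 0.274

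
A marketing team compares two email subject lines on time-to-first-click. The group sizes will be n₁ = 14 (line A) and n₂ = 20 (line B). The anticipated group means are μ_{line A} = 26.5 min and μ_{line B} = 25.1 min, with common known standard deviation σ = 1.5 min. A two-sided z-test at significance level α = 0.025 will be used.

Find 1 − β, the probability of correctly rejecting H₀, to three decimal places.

Standardized effect: d = |μ_{line A} − μ_{line B}| / σ = |26.5 − 25.1| / 1.5 = 0.9333
Noncentrality parameter: δ = d / √(1/n₁ + 1/n₂) = 0.9333 / √(1/14 + 1/20) = 2.6784
Two-sided α = 0.025 → critical value z_{0.0125} = 2.241.
Power = Φ(δ − 2.241) + Φ(−δ − 2.241) = Φ(0.437) + Φ(-4.920) = 0.6689 + 0.0000 = 0.6689.

Power ≈ 0.669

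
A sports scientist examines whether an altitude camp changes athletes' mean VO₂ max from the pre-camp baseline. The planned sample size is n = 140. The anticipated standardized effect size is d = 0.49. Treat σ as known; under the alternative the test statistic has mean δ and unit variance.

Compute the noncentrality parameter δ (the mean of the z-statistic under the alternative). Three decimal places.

δ ≈ 5.798

δ = d·√n = 0.49 × √140 = 5.7978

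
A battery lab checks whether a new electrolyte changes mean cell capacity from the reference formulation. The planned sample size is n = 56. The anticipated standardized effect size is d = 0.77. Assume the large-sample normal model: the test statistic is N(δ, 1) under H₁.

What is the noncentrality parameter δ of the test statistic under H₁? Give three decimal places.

The noncentrality parameter scales effect size by the design's sample-size factor: δ = d·√n = 0.77 × √56 = 5.7622

δ ≈ 5.762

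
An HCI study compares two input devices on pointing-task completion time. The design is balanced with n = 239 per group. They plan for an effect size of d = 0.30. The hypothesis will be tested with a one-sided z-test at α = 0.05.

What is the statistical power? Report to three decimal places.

Noncentrality parameter: δ = d·√(n/2) = 0.30 × √(239/2) = 3.2795
Critical value for a one-sided test at α = 0.05: z_α = 1.645.
Power = P(Z > 1.645 − δ) = Φ(1.635) = 0.9489.

Power ≈ 0.949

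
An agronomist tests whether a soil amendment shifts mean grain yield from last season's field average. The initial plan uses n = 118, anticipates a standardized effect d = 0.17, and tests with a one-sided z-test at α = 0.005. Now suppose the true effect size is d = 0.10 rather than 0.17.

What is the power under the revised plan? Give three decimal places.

With d = 0.10: δ = d·√n = 0.10 × √118 = 1.0863. Critical value z_{0.005} = 2.576.
Revised power = P(Z > 2.576 − δ) = Φ(-1.490) = 0.0682.

Power ≈ 0.068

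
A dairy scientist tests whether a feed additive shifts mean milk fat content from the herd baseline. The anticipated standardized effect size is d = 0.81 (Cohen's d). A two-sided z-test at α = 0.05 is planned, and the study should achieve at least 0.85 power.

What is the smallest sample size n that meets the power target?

n = 14

Set Φ(δ − 1.960) = 0.85; then δ − 1.960 = Φ⁻¹(0.85) = 1.036, giving δ = 2.996.
(Ignoring the negligible lower-tail rejection probability gives the usual closed-form inversion.)
δ = d·√n ⇒ n = (δ/d)² = (2.996 / 0.81)² = 13.68.
Rounding up, n = 14.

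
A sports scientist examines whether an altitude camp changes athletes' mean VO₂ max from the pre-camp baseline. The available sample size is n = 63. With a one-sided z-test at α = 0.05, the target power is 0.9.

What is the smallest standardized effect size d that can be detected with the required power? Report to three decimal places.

d ≈ 0.369

Need Φ(δ − 1.645) = 0.9, so δ = 1.645 + 1.282 = 2.926.
δ = d·√n ⇒ d = δ/√n = 2.926/√63 = 0.3687.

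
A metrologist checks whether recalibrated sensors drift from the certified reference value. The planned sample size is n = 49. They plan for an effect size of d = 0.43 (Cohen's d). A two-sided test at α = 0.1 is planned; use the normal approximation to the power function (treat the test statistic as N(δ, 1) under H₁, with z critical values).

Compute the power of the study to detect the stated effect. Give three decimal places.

Noncentrality parameter: δ = d·√n = 0.43 × √49 = 3.0100
Two-sided α = 0.1 → critical value z_{0.05} = 1.645.
Power = Φ(δ − 1.645) + Φ(−δ − 1.645) = Φ(1.365) + Φ(-4.655) = 0.9139 + 0.0000 = 0.9139.

Power ≈ 0.914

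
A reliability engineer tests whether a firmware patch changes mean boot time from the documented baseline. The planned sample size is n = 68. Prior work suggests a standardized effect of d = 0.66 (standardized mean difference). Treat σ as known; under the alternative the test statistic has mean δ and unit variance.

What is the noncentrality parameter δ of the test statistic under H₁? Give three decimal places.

δ ≈ 5.442

The noncentrality parameter scales effect size by the design's sample-size factor: δ = d·√n = 0.66 × √68 = 5.4425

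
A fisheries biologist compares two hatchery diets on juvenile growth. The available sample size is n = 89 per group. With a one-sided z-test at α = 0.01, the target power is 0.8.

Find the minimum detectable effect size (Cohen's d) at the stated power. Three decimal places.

Required noncentrality: δ = z_{0.01} + z_{0.20} = 2.326 + 0.842 = 3.168.
δ = d·√(n/2) ⇒ d = δ/√(n/2) = 3.168/√(89/2) = 0.4749.

d ≈ 0.475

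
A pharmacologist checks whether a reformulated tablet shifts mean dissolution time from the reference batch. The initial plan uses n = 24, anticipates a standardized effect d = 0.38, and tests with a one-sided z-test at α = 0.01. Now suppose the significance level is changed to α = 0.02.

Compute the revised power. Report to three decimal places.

δ = d·√n = 0.38 × √24 = 1.8616 (unchanged). New critical value: z_{0.02} = 2.054.
Revised power = P(Z > 2.054 − δ) = Φ(-0.192) = 0.4238.

Power ≈ 0.424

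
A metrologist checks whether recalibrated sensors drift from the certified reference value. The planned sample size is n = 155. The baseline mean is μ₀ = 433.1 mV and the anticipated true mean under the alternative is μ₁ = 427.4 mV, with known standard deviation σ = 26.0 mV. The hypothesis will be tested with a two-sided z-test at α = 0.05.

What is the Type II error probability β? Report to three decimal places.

β ≈ 0.221

Standardized effect: d = |μ₁ − μ₀| / σ = |427.4 − 433.1| / 26.0 = 0.2192
Noncentrality parameter: δ = d·√n = 0.2192 × √155 = 2.7294
Two-sided α = 0.05 → critical value z_{0.025} = 1.960.
Power = Φ(δ − 1.960) + Φ(−δ − 1.960) = Φ(0.769) + Φ(-4.689) = 0.7792 + 0.0000 = 0.7792.
Type II error: β = 1 − power = 1 − 0.7792 = 0.2208.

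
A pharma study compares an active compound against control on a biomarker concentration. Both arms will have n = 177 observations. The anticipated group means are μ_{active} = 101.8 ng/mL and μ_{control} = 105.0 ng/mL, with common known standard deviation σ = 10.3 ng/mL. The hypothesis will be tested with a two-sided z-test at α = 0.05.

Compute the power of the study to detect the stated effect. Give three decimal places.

Standardized effect: d = |μ_{active} − μ_{control}| / σ = |101.8 − 105.0| / 10.3 = 0.3107
Noncentrality parameter: δ = d·√(n/2) = 0.3107 × √(177/2) = 2.9227
Two-sided α = 0.05 → critical value z_{0.025} = 1.960.
Power = Φ(δ − 1.960) + Φ(−δ − 1.960) = Φ(0.963) + Φ(-4.883) = 0.8322 + 0.0000 = 0.8322.

Power ≈ 0.832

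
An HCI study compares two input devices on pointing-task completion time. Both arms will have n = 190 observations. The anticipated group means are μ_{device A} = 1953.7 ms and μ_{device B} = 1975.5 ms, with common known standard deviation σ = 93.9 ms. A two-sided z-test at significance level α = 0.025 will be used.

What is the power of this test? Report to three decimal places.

Power ≈ 0.509

Standardized effect: d = |μ_{device A} − μ_{device B}| / σ = |1953.7 − 1975.5| / 93.9 = 0.2322
Noncentrality parameter: δ = d·√(n/2) = 0.2322 × √(190/2) = 2.2628
Two-sided α = 0.025 → critical value z_{0.0125} = 2.241.
Power = Φ(δ − 2.241) + Φ(−δ − 2.241) = Φ(0.021) + Φ(-4.504) = 0.5085 + 0.0000 = 0.5086.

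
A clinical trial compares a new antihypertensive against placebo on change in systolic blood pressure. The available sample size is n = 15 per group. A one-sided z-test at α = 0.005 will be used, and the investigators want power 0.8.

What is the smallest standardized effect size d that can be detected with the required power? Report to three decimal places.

d ≈ 1.248

Need Φ(δ − 2.576) = 0.8, so δ = 2.576 + 0.842 = 3.417.
δ = d·√(n/2) ⇒ d = δ/√(n/2) = 3.417/√(15/2) = 1.2479.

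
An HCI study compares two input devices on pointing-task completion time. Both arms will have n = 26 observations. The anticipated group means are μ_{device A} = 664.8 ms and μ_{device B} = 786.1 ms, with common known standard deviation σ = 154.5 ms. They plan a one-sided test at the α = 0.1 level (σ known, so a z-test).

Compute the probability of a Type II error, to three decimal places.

Standardized effect: d = |μ_{device A} − μ_{device B}| / σ = |664.8 − 786.1| / 154.5 = 0.7851
Noncentrality parameter: δ = d·√(n/2) = 0.7851 × √(26/2) = 2.8308
Critical value for a one-sided test at α = 0.1: z_α = 1.282.
Power = Φ(δ − 1.282) = Φ(1.549) = 0.9393.
Type II error: β = 1 − power = 1 − 0.9393 = 0.0607.

β ≈ 0.061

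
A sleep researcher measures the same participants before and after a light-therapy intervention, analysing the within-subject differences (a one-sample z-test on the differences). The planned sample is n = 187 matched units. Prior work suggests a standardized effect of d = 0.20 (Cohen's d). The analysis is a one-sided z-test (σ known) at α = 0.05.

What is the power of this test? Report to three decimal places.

Power ≈ 0.862

Noncentrality parameter: δ = d·√n = 0.20 × √187 = 2.7350
One-sided α = 0.05 → critical value z_{0.05} = 1.645.
Power = P(Z > 1.645 − δ) = Φ(1.090) = 0.8622.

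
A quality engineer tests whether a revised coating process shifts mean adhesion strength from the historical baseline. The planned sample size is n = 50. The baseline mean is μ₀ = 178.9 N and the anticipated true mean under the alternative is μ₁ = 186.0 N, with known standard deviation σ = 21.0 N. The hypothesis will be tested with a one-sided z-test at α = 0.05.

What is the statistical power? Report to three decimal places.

Standardized effect: d = |μ₁ − μ₀| / σ = |186.0 − 178.9| / 21.0 = 0.3381
Noncentrality parameter: λ = d·√n = 0.3381 × √50 = 2.3907
One-sided α = 0.05 → critical value z_{0.05} = 1.645.
Power = Φ(λ − 1.645) = Φ(0.746) = 0.7721.

Power ≈ 0.772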